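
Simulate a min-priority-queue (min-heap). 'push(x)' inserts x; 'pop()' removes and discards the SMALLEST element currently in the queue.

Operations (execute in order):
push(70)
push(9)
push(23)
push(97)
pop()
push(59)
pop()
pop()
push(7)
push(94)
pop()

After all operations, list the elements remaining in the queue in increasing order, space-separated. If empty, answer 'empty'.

Answer: 70 94 97

Derivation:
push(70): heap contents = [70]
push(9): heap contents = [9, 70]
push(23): heap contents = [9, 23, 70]
push(97): heap contents = [9, 23, 70, 97]
pop() → 9: heap contents = [23, 70, 97]
push(59): heap contents = [23, 59, 70, 97]
pop() → 23: heap contents = [59, 70, 97]
pop() → 59: heap contents = [70, 97]
push(7): heap contents = [7, 70, 97]
push(94): heap contents = [7, 70, 94, 97]
pop() → 7: heap contents = [70, 94, 97]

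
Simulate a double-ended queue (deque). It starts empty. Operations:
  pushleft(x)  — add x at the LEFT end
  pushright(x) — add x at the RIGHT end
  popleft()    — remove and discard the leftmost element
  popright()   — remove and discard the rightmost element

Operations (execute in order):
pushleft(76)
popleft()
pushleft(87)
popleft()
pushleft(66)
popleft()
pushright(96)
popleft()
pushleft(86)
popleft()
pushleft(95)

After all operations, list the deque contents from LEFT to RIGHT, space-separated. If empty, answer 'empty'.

Answer: 95

Derivation:
pushleft(76): [76]
popleft(): []
pushleft(87): [87]
popleft(): []
pushleft(66): [66]
popleft(): []
pushright(96): [96]
popleft(): []
pushleft(86): [86]
popleft(): []
pushleft(95): [95]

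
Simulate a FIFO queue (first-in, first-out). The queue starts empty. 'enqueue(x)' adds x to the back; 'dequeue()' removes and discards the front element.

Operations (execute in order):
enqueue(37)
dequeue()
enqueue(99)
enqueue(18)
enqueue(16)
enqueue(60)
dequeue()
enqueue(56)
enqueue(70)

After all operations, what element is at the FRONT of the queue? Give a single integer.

enqueue(37): queue = [37]
dequeue(): queue = []
enqueue(99): queue = [99]
enqueue(18): queue = [99, 18]
enqueue(16): queue = [99, 18, 16]
enqueue(60): queue = [99, 18, 16, 60]
dequeue(): queue = [18, 16, 60]
enqueue(56): queue = [18, 16, 60, 56]
enqueue(70): queue = [18, 16, 60, 56, 70]

Answer: 18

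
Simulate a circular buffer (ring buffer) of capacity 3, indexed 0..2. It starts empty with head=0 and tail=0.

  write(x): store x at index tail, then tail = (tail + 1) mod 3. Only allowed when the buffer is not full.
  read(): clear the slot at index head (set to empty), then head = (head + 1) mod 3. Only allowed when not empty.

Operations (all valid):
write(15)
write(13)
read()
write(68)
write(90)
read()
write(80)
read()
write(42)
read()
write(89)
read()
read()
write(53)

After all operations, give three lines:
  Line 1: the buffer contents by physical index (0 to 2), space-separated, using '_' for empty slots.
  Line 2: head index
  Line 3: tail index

write(15): buf=[15 _ _], head=0, tail=1, size=1
write(13): buf=[15 13 _], head=0, tail=2, size=2
read(): buf=[_ 13 _], head=1, tail=2, size=1
write(68): buf=[_ 13 68], head=1, tail=0, size=2
write(90): buf=[90 13 68], head=1, tail=1, size=3
read(): buf=[90 _ 68], head=2, tail=1, size=2
write(80): buf=[90 80 68], head=2, tail=2, size=3
read(): buf=[90 80 _], head=0, tail=2, size=2
write(42): buf=[90 80 42], head=0, tail=0, size=3
read(): buf=[_ 80 42], head=1, tail=0, size=2
write(89): buf=[89 80 42], head=1, tail=1, size=3
read(): buf=[89 _ 42], head=2, tail=1, size=2
read(): buf=[89 _ _], head=0, tail=1, size=1
write(53): buf=[89 53 _], head=0, tail=2, size=2

Answer: 89 53 _
0
2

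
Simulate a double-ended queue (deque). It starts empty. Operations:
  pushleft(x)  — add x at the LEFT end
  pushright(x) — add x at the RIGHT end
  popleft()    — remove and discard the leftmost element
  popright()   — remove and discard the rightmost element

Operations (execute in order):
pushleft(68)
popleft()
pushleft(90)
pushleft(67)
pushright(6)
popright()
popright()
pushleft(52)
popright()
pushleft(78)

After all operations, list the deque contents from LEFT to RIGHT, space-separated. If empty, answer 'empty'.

pushleft(68): [68]
popleft(): []
pushleft(90): [90]
pushleft(67): [67, 90]
pushright(6): [67, 90, 6]
popright(): [67, 90]
popright(): [67]
pushleft(52): [52, 67]
popright(): [52]
pushleft(78): [78, 52]

Answer: 78 52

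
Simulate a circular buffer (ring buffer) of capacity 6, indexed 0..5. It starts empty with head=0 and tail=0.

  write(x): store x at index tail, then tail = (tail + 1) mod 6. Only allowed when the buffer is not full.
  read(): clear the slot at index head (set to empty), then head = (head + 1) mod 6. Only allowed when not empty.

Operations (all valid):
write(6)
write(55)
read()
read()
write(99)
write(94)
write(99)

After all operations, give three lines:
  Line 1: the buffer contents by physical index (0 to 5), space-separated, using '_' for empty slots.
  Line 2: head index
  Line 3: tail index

Answer: _ _ 99 94 99 _
2
5

Derivation:
write(6): buf=[6 _ _ _ _ _], head=0, tail=1, size=1
write(55): buf=[6 55 _ _ _ _], head=0, tail=2, size=2
read(): buf=[_ 55 _ _ _ _], head=1, tail=2, size=1
read(): buf=[_ _ _ _ _ _], head=2, tail=2, size=0
write(99): buf=[_ _ 99 _ _ _], head=2, tail=3, size=1
write(94): buf=[_ _ 99 94 _ _], head=2, tail=4, size=2
write(99): buf=[_ _ 99 94 99 _], head=2, tail=5, size=3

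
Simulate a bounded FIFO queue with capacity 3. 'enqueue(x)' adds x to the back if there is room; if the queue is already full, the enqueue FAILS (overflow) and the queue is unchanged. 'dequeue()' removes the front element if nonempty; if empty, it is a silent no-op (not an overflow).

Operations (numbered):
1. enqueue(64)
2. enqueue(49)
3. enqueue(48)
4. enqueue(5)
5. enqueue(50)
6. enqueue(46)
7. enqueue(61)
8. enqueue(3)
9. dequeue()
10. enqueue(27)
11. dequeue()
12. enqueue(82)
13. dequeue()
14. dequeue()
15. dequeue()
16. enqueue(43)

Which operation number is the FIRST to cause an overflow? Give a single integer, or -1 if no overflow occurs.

Answer: 4

Derivation:
1. enqueue(64): size=1
2. enqueue(49): size=2
3. enqueue(48): size=3
4. enqueue(5): size=3=cap → OVERFLOW (fail)
5. enqueue(50): size=3=cap → OVERFLOW (fail)
6. enqueue(46): size=3=cap → OVERFLOW (fail)
7. enqueue(61): size=3=cap → OVERFLOW (fail)
8. enqueue(3): size=3=cap → OVERFLOW (fail)
9. dequeue(): size=2
10. enqueue(27): size=3
11. dequeue(): size=2
12. enqueue(82): size=3
13. dequeue(): size=2
14. dequeue(): size=1
15. dequeue(): size=0
16. enqueue(43): size=1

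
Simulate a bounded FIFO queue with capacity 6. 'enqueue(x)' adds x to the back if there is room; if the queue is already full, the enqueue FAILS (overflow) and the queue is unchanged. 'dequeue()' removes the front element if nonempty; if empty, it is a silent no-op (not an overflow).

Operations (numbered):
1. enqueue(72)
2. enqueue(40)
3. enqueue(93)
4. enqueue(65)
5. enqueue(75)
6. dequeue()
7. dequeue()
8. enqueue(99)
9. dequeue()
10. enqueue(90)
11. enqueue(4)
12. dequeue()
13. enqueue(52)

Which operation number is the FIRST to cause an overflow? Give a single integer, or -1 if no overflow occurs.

1. enqueue(72): size=1
2. enqueue(40): size=2
3. enqueue(93): size=3
4. enqueue(65): size=4
5. enqueue(75): size=5
6. dequeue(): size=4
7. dequeue(): size=3
8. enqueue(99): size=4
9. dequeue(): size=3
10. enqueue(90): size=4
11. enqueue(4): size=5
12. dequeue(): size=4
13. enqueue(52): size=5

Answer: -1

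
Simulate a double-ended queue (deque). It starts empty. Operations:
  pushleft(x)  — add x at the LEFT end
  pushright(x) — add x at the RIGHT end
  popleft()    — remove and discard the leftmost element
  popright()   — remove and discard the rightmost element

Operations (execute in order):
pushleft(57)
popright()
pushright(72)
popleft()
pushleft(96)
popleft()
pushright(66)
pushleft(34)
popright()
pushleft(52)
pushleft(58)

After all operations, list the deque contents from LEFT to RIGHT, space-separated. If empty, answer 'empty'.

Answer: 58 52 34

Derivation:
pushleft(57): [57]
popright(): []
pushright(72): [72]
popleft(): []
pushleft(96): [96]
popleft(): []
pushright(66): [66]
pushleft(34): [34, 66]
popright(): [34]
pushleft(52): [52, 34]
pushleft(58): [58, 52, 34]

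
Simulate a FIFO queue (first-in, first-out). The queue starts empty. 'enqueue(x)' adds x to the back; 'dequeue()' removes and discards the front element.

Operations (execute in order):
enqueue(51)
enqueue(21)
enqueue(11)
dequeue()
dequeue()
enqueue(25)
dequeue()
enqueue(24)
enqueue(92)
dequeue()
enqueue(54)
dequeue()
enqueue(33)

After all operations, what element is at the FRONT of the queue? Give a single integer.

Answer: 92

Derivation:
enqueue(51): queue = [51]
enqueue(21): queue = [51, 21]
enqueue(11): queue = [51, 21, 11]
dequeue(): queue = [21, 11]
dequeue(): queue = [11]
enqueue(25): queue = [11, 25]
dequeue(): queue = [25]
enqueue(24): queue = [25, 24]
enqueue(92): queue = [25, 24, 92]
dequeue(): queue = [24, 92]
enqueue(54): queue = [24, 92, 54]
dequeue(): queue = [92, 54]
enqueue(33): queue = [92, 54, 33]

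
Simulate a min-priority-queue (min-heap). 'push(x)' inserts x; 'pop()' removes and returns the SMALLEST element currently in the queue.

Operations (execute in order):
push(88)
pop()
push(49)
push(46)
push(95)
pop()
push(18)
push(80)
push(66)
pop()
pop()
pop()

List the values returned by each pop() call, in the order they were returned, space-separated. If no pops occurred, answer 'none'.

Answer: 88 46 18 49 66

Derivation:
push(88): heap contents = [88]
pop() → 88: heap contents = []
push(49): heap contents = [49]
push(46): heap contents = [46, 49]
push(95): heap contents = [46, 49, 95]
pop() → 46: heap contents = [49, 95]
push(18): heap contents = [18, 49, 95]
push(80): heap contents = [18, 49, 80, 95]
push(66): heap contents = [18, 49, 66, 80, 95]
pop() → 18: heap contents = [49, 66, 80, 95]
pop() → 49: heap contents = [66, 80, 95]
pop() → 66: heap contents = [80, 95]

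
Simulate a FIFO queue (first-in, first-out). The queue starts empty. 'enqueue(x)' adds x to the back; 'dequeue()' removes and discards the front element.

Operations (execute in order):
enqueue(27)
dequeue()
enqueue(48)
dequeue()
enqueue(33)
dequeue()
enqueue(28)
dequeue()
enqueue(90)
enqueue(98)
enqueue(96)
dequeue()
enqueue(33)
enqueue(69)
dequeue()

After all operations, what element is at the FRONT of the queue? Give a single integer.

enqueue(27): queue = [27]
dequeue(): queue = []
enqueue(48): queue = [48]
dequeue(): queue = []
enqueue(33): queue = [33]
dequeue(): queue = []
enqueue(28): queue = [28]
dequeue(): queue = []
enqueue(90): queue = [90]
enqueue(98): queue = [90, 98]
enqueue(96): queue = [90, 98, 96]
dequeue(): queue = [98, 96]
enqueue(33): queue = [98, 96, 33]
enqueue(69): queue = [98, 96, 33, 69]
dequeue(): queue = [96, 33, 69]

Answer: 96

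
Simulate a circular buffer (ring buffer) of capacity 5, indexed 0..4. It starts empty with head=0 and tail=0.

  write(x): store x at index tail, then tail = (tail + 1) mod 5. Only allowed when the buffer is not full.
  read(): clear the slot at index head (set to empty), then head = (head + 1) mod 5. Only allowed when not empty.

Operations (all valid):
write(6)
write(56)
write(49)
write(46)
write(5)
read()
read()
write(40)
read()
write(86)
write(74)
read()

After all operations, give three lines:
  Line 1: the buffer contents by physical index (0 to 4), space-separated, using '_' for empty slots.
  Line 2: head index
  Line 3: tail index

write(6): buf=[6 _ _ _ _], head=0, tail=1, size=1
write(56): buf=[6 56 _ _ _], head=0, tail=2, size=2
write(49): buf=[6 56 49 _ _], head=0, tail=3, size=3
write(46): buf=[6 56 49 46 _], head=0, tail=4, size=4
write(5): buf=[6 56 49 46 5], head=0, tail=0, size=5
read(): buf=[_ 56 49 46 5], head=1, tail=0, size=4
read(): buf=[_ _ 49 46 5], head=2, tail=0, size=3
write(40): buf=[40 _ 49 46 5], head=2, tail=1, size=4
read(): buf=[40 _ _ 46 5], head=3, tail=1, size=3
write(86): buf=[40 86 _ 46 5], head=3, tail=2, size=4
write(74): buf=[40 86 74 46 5], head=3, tail=3, size=5
read(): buf=[40 86 74 _ 5], head=4, tail=3, size=4

Answer: 40 86 74 _ 5
4
3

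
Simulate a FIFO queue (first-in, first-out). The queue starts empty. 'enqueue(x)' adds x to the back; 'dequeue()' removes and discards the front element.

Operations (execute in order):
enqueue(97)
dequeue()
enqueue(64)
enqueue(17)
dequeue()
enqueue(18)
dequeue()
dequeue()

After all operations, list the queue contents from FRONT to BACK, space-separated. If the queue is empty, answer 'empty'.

enqueue(97): [97]
dequeue(): []
enqueue(64): [64]
enqueue(17): [64, 17]
dequeue(): [17]
enqueue(18): [17, 18]
dequeue(): [18]
dequeue(): []

Answer: empty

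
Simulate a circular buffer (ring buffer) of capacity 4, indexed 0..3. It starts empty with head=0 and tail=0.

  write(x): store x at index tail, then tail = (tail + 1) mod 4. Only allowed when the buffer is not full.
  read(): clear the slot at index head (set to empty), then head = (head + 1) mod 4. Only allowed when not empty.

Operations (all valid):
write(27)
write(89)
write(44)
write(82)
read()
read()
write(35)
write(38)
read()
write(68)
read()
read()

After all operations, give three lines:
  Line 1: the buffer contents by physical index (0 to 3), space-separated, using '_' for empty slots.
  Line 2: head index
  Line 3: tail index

Answer: _ 38 68 _
1
3

Derivation:
write(27): buf=[27 _ _ _], head=0, tail=1, size=1
write(89): buf=[27 89 _ _], head=0, tail=2, size=2
write(44): buf=[27 89 44 _], head=0, tail=3, size=3
write(82): buf=[27 89 44 82], head=0, tail=0, size=4
read(): buf=[_ 89 44 82], head=1, tail=0, size=3
read(): buf=[_ _ 44 82], head=2, tail=0, size=2
write(35): buf=[35 _ 44 82], head=2, tail=1, size=3
write(38): buf=[35 38 44 82], head=2, tail=2, size=4
read(): buf=[35 38 _ 82], head=3, tail=2, size=3
write(68): buf=[35 38 68 82], head=3, tail=3, size=4
read(): buf=[35 38 68 _], head=0, tail=3, size=3
read(): buf=[_ 38 68 _], head=1, tail=3, size=2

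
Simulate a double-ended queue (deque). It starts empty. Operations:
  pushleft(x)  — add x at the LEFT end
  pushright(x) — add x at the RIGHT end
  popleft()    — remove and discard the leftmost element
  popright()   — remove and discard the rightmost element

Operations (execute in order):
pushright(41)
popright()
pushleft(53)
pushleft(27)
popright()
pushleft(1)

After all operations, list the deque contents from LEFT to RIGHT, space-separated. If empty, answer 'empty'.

pushright(41): [41]
popright(): []
pushleft(53): [53]
pushleft(27): [27, 53]
popright(): [27]
pushleft(1): [1, 27]

Answer: 1 27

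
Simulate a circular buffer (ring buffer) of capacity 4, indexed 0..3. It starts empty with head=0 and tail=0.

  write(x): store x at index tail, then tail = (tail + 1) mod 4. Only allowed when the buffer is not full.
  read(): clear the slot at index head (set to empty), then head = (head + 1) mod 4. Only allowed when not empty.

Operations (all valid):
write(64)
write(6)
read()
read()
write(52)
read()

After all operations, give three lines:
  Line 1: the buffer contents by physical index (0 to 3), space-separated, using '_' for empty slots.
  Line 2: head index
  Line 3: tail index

write(64): buf=[64 _ _ _], head=0, tail=1, size=1
write(6): buf=[64 6 _ _], head=0, tail=2, size=2
read(): buf=[_ 6 _ _], head=1, tail=2, size=1
read(): buf=[_ _ _ _], head=2, tail=2, size=0
write(52): buf=[_ _ 52 _], head=2, tail=3, size=1
read(): buf=[_ _ _ _], head=3, tail=3, size=0

Answer: _ _ _ _
3
3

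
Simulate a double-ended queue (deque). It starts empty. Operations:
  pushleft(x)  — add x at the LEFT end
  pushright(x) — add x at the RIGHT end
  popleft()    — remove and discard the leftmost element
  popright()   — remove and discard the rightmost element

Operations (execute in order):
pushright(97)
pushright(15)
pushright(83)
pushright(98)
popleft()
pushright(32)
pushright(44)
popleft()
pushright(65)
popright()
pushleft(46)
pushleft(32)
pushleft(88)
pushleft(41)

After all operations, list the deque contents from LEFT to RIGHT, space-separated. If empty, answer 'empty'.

pushright(97): [97]
pushright(15): [97, 15]
pushright(83): [97, 15, 83]
pushright(98): [97, 15, 83, 98]
popleft(): [15, 83, 98]
pushright(32): [15, 83, 98, 32]
pushright(44): [15, 83, 98, 32, 44]
popleft(): [83, 98, 32, 44]
pushright(65): [83, 98, 32, 44, 65]
popright(): [83, 98, 32, 44]
pushleft(46): [46, 83, 98, 32, 44]
pushleft(32): [32, 46, 83, 98, 32, 44]
pushleft(88): [88, 32, 46, 83, 98, 32, 44]
pushleft(41): [41, 88, 32, 46, 83, 98, 32, 44]

Answer: 41 88 32 46 83 98 32 44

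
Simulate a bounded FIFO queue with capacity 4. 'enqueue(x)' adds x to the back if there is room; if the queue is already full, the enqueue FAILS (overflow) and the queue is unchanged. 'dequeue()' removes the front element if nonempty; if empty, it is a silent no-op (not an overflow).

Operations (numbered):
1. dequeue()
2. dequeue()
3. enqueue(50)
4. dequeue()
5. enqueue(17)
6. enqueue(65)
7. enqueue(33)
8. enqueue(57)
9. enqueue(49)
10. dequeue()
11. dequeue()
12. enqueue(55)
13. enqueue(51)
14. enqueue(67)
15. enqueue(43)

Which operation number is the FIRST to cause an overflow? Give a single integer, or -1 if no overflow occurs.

1. dequeue(): empty, no-op, size=0
2. dequeue(): empty, no-op, size=0
3. enqueue(50): size=1
4. dequeue(): size=0
5. enqueue(17): size=1
6. enqueue(65): size=2
7. enqueue(33): size=3
8. enqueue(57): size=4
9. enqueue(49): size=4=cap → OVERFLOW (fail)
10. dequeue(): size=3
11. dequeue(): size=2
12. enqueue(55): size=3
13. enqueue(51): size=4
14. enqueue(67): size=4=cap → OVERFLOW (fail)
15. enqueue(43): size=4=cap → OVERFLOW (fail)

Answer: 9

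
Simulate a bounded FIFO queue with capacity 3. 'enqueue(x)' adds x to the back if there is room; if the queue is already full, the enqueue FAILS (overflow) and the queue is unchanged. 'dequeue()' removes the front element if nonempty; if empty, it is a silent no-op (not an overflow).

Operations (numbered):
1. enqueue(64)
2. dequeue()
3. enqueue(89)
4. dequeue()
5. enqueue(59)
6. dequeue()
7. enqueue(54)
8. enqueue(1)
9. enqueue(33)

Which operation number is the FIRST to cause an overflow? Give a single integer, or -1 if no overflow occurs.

Answer: -1

Derivation:
1. enqueue(64): size=1
2. dequeue(): size=0
3. enqueue(89): size=1
4. dequeue(): size=0
5. enqueue(59): size=1
6. dequeue(): size=0
7. enqueue(54): size=1
8. enqueue(1): size=2
9. enqueue(33): size=3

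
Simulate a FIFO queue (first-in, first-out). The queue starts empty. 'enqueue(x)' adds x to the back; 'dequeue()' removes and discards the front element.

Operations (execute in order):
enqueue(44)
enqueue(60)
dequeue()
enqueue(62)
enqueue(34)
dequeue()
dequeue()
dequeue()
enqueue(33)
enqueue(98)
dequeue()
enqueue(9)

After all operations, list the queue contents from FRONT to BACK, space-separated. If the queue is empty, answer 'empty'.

enqueue(44): [44]
enqueue(60): [44, 60]
dequeue(): [60]
enqueue(62): [60, 62]
enqueue(34): [60, 62, 34]
dequeue(): [62, 34]
dequeue(): [34]
dequeue(): []
enqueue(33): [33]
enqueue(98): [33, 98]
dequeue(): [98]
enqueue(9): [98, 9]

Answer: 98 9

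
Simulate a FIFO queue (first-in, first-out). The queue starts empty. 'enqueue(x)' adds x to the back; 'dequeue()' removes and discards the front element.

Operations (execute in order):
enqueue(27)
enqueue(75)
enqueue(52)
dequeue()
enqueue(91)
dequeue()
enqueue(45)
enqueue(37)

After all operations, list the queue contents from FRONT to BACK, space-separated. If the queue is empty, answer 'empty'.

enqueue(27): [27]
enqueue(75): [27, 75]
enqueue(52): [27, 75, 52]
dequeue(): [75, 52]
enqueue(91): [75, 52, 91]
dequeue(): [52, 91]
enqueue(45): [52, 91, 45]
enqueue(37): [52, 91, 45, 37]

Answer: 52 91 45 37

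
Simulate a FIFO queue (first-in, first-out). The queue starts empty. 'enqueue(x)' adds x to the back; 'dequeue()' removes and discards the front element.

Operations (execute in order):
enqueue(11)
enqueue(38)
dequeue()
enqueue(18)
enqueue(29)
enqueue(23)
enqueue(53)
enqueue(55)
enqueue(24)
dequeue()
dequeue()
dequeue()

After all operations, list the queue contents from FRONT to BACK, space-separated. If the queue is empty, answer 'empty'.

Answer: 23 53 55 24

Derivation:
enqueue(11): [11]
enqueue(38): [11, 38]
dequeue(): [38]
enqueue(18): [38, 18]
enqueue(29): [38, 18, 29]
enqueue(23): [38, 18, 29, 23]
enqueue(53): [38, 18, 29, 23, 53]
enqueue(55): [38, 18, 29, 23, 53, 55]
enqueue(24): [38, 18, 29, 23, 53, 55, 24]
dequeue(): [18, 29, 23, 53, 55, 24]
dequeue(): [29, 23, 53, 55, 24]
dequeue(): [23, 53, 55, 24]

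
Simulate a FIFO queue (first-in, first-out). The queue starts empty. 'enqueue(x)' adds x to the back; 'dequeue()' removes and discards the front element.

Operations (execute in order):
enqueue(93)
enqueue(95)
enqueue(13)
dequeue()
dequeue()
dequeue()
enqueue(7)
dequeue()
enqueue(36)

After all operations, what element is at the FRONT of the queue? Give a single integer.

Answer: 36

Derivation:
enqueue(93): queue = [93]
enqueue(95): queue = [93, 95]
enqueue(13): queue = [93, 95, 13]
dequeue(): queue = [95, 13]
dequeue(): queue = [13]
dequeue(): queue = []
enqueue(7): queue = [7]
dequeue(): queue = []
enqueue(36): queue = [36]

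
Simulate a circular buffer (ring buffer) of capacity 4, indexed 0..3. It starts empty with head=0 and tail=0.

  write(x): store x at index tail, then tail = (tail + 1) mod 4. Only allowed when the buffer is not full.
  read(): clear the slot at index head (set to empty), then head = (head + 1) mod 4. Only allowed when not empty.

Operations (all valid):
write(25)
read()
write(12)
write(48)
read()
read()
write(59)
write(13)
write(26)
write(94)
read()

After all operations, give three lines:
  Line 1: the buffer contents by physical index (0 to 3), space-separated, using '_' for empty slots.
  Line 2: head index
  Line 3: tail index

Answer: 13 26 94 _
0
3

Derivation:
write(25): buf=[25 _ _ _], head=0, tail=1, size=1
read(): buf=[_ _ _ _], head=1, tail=1, size=0
write(12): buf=[_ 12 _ _], head=1, tail=2, size=1
write(48): buf=[_ 12 48 _], head=1, tail=3, size=2
read(): buf=[_ _ 48 _], head=2, tail=3, size=1
read(): buf=[_ _ _ _], head=3, tail=3, size=0
write(59): buf=[_ _ _ 59], head=3, tail=0, size=1
write(13): buf=[13 _ _ 59], head=3, tail=1, size=2
write(26): buf=[13 26 _ 59], head=3, tail=2, size=3
write(94): buf=[13 26 94 59], head=3, tail=3, size=4
read(): buf=[13 26 94 _], head=0, tail=3, size=3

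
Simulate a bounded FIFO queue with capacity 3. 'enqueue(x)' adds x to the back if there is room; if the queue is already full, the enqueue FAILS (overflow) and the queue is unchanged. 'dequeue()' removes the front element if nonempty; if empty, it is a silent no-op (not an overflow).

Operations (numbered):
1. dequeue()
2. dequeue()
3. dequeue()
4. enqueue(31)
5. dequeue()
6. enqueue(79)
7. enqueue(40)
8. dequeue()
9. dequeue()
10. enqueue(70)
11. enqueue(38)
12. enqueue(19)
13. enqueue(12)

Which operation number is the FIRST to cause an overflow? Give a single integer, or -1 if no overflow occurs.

Answer: 13

Derivation:
1. dequeue(): empty, no-op, size=0
2. dequeue(): empty, no-op, size=0
3. dequeue(): empty, no-op, size=0
4. enqueue(31): size=1
5. dequeue(): size=0
6. enqueue(79): size=1
7. enqueue(40): size=2
8. dequeue(): size=1
9. dequeue(): size=0
10. enqueue(70): size=1
11. enqueue(38): size=2
12. enqueue(19): size=3
13. enqueue(12): size=3=cap → OVERFLOW (fail)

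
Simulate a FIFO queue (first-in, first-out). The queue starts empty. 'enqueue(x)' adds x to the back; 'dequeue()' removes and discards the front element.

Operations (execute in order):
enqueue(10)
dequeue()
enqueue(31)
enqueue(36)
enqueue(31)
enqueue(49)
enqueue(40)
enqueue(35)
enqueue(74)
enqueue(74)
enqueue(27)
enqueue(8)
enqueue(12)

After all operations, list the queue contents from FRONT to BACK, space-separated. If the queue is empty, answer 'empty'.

enqueue(10): [10]
dequeue(): []
enqueue(31): [31]
enqueue(36): [31, 36]
enqueue(31): [31, 36, 31]
enqueue(49): [31, 36, 31, 49]
enqueue(40): [31, 36, 31, 49, 40]
enqueue(35): [31, 36, 31, 49, 40, 35]
enqueue(74): [31, 36, 31, 49, 40, 35, 74]
enqueue(74): [31, 36, 31, 49, 40, 35, 74, 74]
enqueue(27): [31, 36, 31, 49, 40, 35, 74, 74, 27]
enqueue(8): [31, 36, 31, 49, 40, 35, 74, 74, 27, 8]
enqueue(12): [31, 36, 31, 49, 40, 35, 74, 74, 27, 8, 12]

Answer: 31 36 31 49 40 35 74 74 27 8 12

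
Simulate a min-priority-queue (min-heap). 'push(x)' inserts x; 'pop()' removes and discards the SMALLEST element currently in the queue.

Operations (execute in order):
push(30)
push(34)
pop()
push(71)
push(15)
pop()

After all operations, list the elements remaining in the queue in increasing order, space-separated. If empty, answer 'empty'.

Answer: 34 71

Derivation:
push(30): heap contents = [30]
push(34): heap contents = [30, 34]
pop() → 30: heap contents = [34]
push(71): heap contents = [34, 71]
push(15): heap contents = [15, 34, 71]
pop() → 15: heap contents = [34, 71]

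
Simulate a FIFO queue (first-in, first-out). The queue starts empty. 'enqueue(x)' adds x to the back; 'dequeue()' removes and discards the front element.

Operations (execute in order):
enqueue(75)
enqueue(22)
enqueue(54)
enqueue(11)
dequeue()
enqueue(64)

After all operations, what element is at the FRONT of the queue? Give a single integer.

enqueue(75): queue = [75]
enqueue(22): queue = [75, 22]
enqueue(54): queue = [75, 22, 54]
enqueue(11): queue = [75, 22, 54, 11]
dequeue(): queue = [22, 54, 11]
enqueue(64): queue = [22, 54, 11, 64]

Answer: 22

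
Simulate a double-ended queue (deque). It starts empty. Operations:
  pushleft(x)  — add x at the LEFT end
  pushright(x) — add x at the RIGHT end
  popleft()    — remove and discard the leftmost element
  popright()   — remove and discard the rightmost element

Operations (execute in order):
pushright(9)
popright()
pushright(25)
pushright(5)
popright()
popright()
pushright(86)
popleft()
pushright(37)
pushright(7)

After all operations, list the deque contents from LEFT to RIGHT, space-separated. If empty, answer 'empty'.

Answer: 37 7

Derivation:
pushright(9): [9]
popright(): []
pushright(25): [25]
pushright(5): [25, 5]
popright(): [25]
popright(): []
pushright(86): [86]
popleft(): []
pushright(37): [37]
pushright(7): [37, 7]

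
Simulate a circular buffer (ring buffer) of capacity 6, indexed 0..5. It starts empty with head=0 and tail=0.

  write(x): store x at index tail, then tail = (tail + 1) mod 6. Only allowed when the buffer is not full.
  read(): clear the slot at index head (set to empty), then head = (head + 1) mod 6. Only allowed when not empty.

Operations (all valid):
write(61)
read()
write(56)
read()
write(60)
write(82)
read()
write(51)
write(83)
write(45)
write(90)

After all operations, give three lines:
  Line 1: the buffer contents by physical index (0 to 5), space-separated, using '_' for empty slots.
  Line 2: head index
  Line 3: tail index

write(61): buf=[61 _ _ _ _ _], head=0, tail=1, size=1
read(): buf=[_ _ _ _ _ _], head=1, tail=1, size=0
write(56): buf=[_ 56 _ _ _ _], head=1, tail=2, size=1
read(): buf=[_ _ _ _ _ _], head=2, tail=2, size=0
write(60): buf=[_ _ 60 _ _ _], head=2, tail=3, size=1
write(82): buf=[_ _ 60 82 _ _], head=2, tail=4, size=2
read(): buf=[_ _ _ 82 _ _], head=3, tail=4, size=1
write(51): buf=[_ _ _ 82 51 _], head=3, tail=5, size=2
write(83): buf=[_ _ _ 82 51 83], head=3, tail=0, size=3
write(45): buf=[45 _ _ 82 51 83], head=3, tail=1, size=4
write(90): buf=[45 90 _ 82 51 83], head=3, tail=2, size=5

Answer: 45 90 _ 82 51 83
3
2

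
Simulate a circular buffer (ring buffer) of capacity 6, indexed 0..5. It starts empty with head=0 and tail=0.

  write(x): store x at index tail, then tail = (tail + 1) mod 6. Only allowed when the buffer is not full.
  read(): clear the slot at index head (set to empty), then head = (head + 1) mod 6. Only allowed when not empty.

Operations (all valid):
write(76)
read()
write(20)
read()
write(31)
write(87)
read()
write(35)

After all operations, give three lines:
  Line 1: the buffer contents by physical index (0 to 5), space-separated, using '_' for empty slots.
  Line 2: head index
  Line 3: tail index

Answer: _ _ _ 87 35 _
3
5

Derivation:
write(76): buf=[76 _ _ _ _ _], head=0, tail=1, size=1
read(): buf=[_ _ _ _ _ _], head=1, tail=1, size=0
write(20): buf=[_ 20 _ _ _ _], head=1, tail=2, size=1
read(): buf=[_ _ _ _ _ _], head=2, tail=2, size=0
write(31): buf=[_ _ 31 _ _ _], head=2, tail=3, size=1
write(87): buf=[_ _ 31 87 _ _], head=2, tail=4, size=2
read(): buf=[_ _ _ 87 _ _], head=3, tail=4, size=1
write(35): buf=[_ _ _ 87 35 _], head=3, tail=5, size=2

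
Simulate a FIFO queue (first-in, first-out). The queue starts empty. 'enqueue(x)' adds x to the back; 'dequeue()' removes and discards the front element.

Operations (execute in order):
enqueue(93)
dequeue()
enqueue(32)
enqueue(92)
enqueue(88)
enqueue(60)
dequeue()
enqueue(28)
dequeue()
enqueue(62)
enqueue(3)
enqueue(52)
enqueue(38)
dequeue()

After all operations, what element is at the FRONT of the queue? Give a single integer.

Answer: 60

Derivation:
enqueue(93): queue = [93]
dequeue(): queue = []
enqueue(32): queue = [32]
enqueue(92): queue = [32, 92]
enqueue(88): queue = [32, 92, 88]
enqueue(60): queue = [32, 92, 88, 60]
dequeue(): queue = [92, 88, 60]
enqueue(28): queue = [92, 88, 60, 28]
dequeue(): queue = [88, 60, 28]
enqueue(62): queue = [88, 60, 28, 62]
enqueue(3): queue = [88, 60, 28, 62, 3]
enqueue(52): queue = [88, 60, 28, 62, 3, 52]
enqueue(38): queue = [88, 60, 28, 62, 3, 52, 38]
dequeue(): queue = [60, 28, 62, 3, 52, 38]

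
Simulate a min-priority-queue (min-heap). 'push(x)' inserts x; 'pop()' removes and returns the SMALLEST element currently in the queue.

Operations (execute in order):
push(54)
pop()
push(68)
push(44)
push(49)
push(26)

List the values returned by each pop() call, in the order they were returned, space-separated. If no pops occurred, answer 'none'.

push(54): heap contents = [54]
pop() → 54: heap contents = []
push(68): heap contents = [68]
push(44): heap contents = [44, 68]
push(49): heap contents = [44, 49, 68]
push(26): heap contents = [26, 44, 49, 68]

Answer: 54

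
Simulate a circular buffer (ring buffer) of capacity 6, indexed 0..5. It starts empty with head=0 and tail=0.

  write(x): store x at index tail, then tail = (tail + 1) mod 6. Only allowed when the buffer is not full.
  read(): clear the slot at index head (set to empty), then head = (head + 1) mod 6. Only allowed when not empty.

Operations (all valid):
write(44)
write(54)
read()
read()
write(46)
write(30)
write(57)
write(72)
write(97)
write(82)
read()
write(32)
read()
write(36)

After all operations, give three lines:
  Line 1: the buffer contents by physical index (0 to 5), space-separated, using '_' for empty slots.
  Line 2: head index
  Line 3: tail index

write(44): buf=[44 _ _ _ _ _], head=0, tail=1, size=1
write(54): buf=[44 54 _ _ _ _], head=0, tail=2, size=2
read(): buf=[_ 54 _ _ _ _], head=1, tail=2, size=1
read(): buf=[_ _ _ _ _ _], head=2, tail=2, size=0
write(46): buf=[_ _ 46 _ _ _], head=2, tail=3, size=1
write(30): buf=[_ _ 46 30 _ _], head=2, tail=4, size=2
write(57): buf=[_ _ 46 30 57 _], head=2, tail=5, size=3
write(72): buf=[_ _ 46 30 57 72], head=2, tail=0, size=4
write(97): buf=[97 _ 46 30 57 72], head=2, tail=1, size=5
write(82): buf=[97 82 46 30 57 72], head=2, tail=2, size=6
read(): buf=[97 82 _ 30 57 72], head=3, tail=2, size=5
write(32): buf=[97 82 32 30 57 72], head=3, tail=3, size=6
read(): buf=[97 82 32 _ 57 72], head=4, tail=3, size=5
write(36): buf=[97 82 32 36 57 72], head=4, tail=4, size=6

Answer: 97 82 32 36 57 72
4
4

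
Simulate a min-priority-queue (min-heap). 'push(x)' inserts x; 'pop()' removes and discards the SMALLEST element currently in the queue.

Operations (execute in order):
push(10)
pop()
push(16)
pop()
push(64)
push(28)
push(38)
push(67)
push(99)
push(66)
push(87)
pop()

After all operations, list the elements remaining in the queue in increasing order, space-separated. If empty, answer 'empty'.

push(10): heap contents = [10]
pop() → 10: heap contents = []
push(16): heap contents = [16]
pop() → 16: heap contents = []
push(64): heap contents = [64]
push(28): heap contents = [28, 64]
push(38): heap contents = [28, 38, 64]
push(67): heap contents = [28, 38, 64, 67]
push(99): heap contents = [28, 38, 64, 67, 99]
push(66): heap contents = [28, 38, 64, 66, 67, 99]
push(87): heap contents = [28, 38, 64, 66, 67, 87, 99]
pop() → 28: heap contents = [38, 64, 66, 67, 87, 99]

Answer: 38 64 66 67 87 99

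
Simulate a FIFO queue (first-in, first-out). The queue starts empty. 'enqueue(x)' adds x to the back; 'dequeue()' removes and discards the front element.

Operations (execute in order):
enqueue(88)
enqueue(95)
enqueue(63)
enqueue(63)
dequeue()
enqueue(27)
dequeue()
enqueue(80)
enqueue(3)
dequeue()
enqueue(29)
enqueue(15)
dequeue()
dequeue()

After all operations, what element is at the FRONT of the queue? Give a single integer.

enqueue(88): queue = [88]
enqueue(95): queue = [88, 95]
enqueue(63): queue = [88, 95, 63]
enqueue(63): queue = [88, 95, 63, 63]
dequeue(): queue = [95, 63, 63]
enqueue(27): queue = [95, 63, 63, 27]
dequeue(): queue = [63, 63, 27]
enqueue(80): queue = [63, 63, 27, 80]
enqueue(3): queue = [63, 63, 27, 80, 3]
dequeue(): queue = [63, 27, 80, 3]
enqueue(29): queue = [63, 27, 80, 3, 29]
enqueue(15): queue = [63, 27, 80, 3, 29, 15]
dequeue(): queue = [27, 80, 3, 29, 15]
dequeue(): queue = [80, 3, 29, 15]

Answer: 80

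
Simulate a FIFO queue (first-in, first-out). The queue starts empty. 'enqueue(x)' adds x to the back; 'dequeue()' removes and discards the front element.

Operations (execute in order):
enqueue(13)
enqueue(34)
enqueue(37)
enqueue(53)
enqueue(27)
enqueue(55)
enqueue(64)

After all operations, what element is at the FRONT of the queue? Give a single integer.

enqueue(13): queue = [13]
enqueue(34): queue = [13, 34]
enqueue(37): queue = [13, 34, 37]
enqueue(53): queue = [13, 34, 37, 53]
enqueue(27): queue = [13, 34, 37, 53, 27]
enqueue(55): queue = [13, 34, 37, 53, 27, 55]
enqueue(64): queue = [13, 34, 37, 53, 27, 55, 64]

Answer: 13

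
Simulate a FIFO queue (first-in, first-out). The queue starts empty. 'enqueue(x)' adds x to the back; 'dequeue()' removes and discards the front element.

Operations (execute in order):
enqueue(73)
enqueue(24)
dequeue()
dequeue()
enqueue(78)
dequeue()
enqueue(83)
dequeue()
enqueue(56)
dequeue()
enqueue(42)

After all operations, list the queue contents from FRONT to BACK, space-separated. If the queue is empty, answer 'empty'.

enqueue(73): [73]
enqueue(24): [73, 24]
dequeue(): [24]
dequeue(): []
enqueue(78): [78]
dequeue(): []
enqueue(83): [83]
dequeue(): []
enqueue(56): [56]
dequeue(): []
enqueue(42): [42]

Answer: 42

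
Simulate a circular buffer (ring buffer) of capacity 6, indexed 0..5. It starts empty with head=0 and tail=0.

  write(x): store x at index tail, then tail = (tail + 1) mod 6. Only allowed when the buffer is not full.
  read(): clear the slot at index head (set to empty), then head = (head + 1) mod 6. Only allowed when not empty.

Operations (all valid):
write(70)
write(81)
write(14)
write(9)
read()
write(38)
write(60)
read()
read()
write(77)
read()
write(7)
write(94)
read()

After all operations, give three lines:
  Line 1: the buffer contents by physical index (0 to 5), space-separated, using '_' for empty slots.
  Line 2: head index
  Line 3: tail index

Answer: 77 7 94 _ _ 60
5
3

Derivation:
write(70): buf=[70 _ _ _ _ _], head=0, tail=1, size=1
write(81): buf=[70 81 _ _ _ _], head=0, tail=2, size=2
write(14): buf=[70 81 14 _ _ _], head=0, tail=3, size=3
write(9): buf=[70 81 14 9 _ _], head=0, tail=4, size=4
read(): buf=[_ 81 14 9 _ _], head=1, tail=4, size=3
write(38): buf=[_ 81 14 9 38 _], head=1, tail=5, size=4
write(60): buf=[_ 81 14 9 38 60], head=1, tail=0, size=5
read(): buf=[_ _ 14 9 38 60], head=2, tail=0, size=4
read(): buf=[_ _ _ 9 38 60], head=3, tail=0, size=3
write(77): buf=[77 _ _ 9 38 60], head=3, tail=1, size=4
read(): buf=[77 _ _ _ 38 60], head=4, tail=1, size=3
write(7): buf=[77 7 _ _ 38 60], head=4, tail=2, size=4
write(94): buf=[77 7 94 _ 38 60], head=4, tail=3, size=5
read(): buf=[77 7 94 _ _ 60], head=5, tail=3, size=4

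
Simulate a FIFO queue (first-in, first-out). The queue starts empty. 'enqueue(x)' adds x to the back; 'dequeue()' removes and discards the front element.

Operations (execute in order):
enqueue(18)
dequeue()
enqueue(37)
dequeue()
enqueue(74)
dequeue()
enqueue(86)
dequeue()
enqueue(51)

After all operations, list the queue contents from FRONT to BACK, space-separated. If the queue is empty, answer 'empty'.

enqueue(18): [18]
dequeue(): []
enqueue(37): [37]
dequeue(): []
enqueue(74): [74]
dequeue(): []
enqueue(86): [86]
dequeue(): []
enqueue(51): [51]

Answer: 51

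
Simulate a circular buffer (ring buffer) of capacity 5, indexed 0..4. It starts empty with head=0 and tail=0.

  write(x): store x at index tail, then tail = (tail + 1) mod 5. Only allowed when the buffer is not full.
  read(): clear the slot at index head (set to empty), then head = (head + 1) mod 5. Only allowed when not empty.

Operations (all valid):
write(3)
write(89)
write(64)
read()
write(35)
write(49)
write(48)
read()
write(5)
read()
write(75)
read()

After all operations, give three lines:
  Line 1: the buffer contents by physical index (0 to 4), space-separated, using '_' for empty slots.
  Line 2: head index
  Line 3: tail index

Answer: 48 5 75 _ 49
4
3

Derivation:
write(3): buf=[3 _ _ _ _], head=0, tail=1, size=1
write(89): buf=[3 89 _ _ _], head=0, tail=2, size=2
write(64): buf=[3 89 64 _ _], head=0, tail=3, size=3
read(): buf=[_ 89 64 _ _], head=1, tail=3, size=2
write(35): buf=[_ 89 64 35 _], head=1, tail=4, size=3
write(49): buf=[_ 89 64 35 49], head=1, tail=0, size=4
write(48): buf=[48 89 64 35 49], head=1, tail=1, size=5
read(): buf=[48 _ 64 35 49], head=2, tail=1, size=4
write(5): buf=[48 5 64 35 49], head=2, tail=2, size=5
read(): buf=[48 5 _ 35 49], head=3, tail=2, size=4
write(75): buf=[48 5 75 35 49], head=3, tail=3, size=5
read(): buf=[48 5 75 _ 49], head=4, tail=3, size=4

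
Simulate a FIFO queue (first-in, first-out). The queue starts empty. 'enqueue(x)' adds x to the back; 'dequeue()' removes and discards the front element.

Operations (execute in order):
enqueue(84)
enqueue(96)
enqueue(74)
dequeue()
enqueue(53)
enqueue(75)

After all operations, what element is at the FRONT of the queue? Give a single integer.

Answer: 96

Derivation:
enqueue(84): queue = [84]
enqueue(96): queue = [84, 96]
enqueue(74): queue = [84, 96, 74]
dequeue(): queue = [96, 74]
enqueue(53): queue = [96, 74, 53]
enqueue(75): queue = [96, 74, 53, 75]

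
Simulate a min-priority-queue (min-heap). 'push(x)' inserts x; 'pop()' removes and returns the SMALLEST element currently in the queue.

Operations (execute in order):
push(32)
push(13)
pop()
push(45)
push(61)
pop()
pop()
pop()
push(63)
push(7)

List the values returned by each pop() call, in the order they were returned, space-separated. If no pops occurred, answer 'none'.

push(32): heap contents = [32]
push(13): heap contents = [13, 32]
pop() → 13: heap contents = [32]
push(45): heap contents = [32, 45]
push(61): heap contents = [32, 45, 61]
pop() → 32: heap contents = [45, 61]
pop() → 45: heap contents = [61]
pop() → 61: heap contents = []
push(63): heap contents = [63]
push(7): heap contents = [7, 63]

Answer: 13 32 45 61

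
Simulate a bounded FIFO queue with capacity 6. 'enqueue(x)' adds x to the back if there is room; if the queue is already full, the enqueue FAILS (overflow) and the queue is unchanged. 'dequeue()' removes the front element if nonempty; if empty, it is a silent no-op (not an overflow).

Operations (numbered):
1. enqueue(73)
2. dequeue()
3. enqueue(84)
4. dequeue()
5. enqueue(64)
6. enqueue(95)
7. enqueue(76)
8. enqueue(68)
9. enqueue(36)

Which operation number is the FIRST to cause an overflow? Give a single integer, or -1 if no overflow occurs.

1. enqueue(73): size=1
2. dequeue(): size=0
3. enqueue(84): size=1
4. dequeue(): size=0
5. enqueue(64): size=1
6. enqueue(95): size=2
7. enqueue(76): size=3
8. enqueue(68): size=4
9. enqueue(36): size=5

Answer: -1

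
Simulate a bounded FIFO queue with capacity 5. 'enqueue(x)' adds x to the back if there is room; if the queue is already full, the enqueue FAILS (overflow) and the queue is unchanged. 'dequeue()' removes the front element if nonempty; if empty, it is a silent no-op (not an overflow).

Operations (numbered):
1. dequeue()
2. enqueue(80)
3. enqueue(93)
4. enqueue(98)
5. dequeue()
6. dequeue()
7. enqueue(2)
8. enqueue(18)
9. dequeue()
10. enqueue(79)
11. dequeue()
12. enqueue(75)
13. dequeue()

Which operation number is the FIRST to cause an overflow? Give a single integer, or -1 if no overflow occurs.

1. dequeue(): empty, no-op, size=0
2. enqueue(80): size=1
3. enqueue(93): size=2
4. enqueue(98): size=3
5. dequeue(): size=2
6. dequeue(): size=1
7. enqueue(2): size=2
8. enqueue(18): size=3
9. dequeue(): size=2
10. enqueue(79): size=3
11. dequeue(): size=2
12. enqueue(75): size=3
13. dequeue(): size=2

Answer: -1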